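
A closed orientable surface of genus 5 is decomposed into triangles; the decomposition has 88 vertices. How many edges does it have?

288

χ = 2 − 2·5 = -8, and every face is a triangle so 3F = 2E.
V − E + F = -8 with E = 3F/2 gives 88 − (3/2 − 1)·F = -8, so F = 192 and E = 288.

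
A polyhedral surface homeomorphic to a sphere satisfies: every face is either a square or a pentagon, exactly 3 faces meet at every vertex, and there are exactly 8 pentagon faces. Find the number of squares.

2

Let x be the number of squares; then F = 8 + x.
Edge–face incidences: 2E = 5·8 + 4·x = 40 + 4x.
Every vertex has degree 3, so 3V = 2E.
Euler: V − E + F = 2 ⇒ (2E)/3 − E + (8 + x) = 2.
Multiply by 6: 2·(2E) − 3·(2E) + 6·(8 + x) = 12, i.e. 48 + 6x − (40 + 4x) = 12.
Collecting terms: 2x + 8 = 12, so 2x = 4, so x = 2.
Then 2E = 40 + 4·2 = 48, so E = 24, V = 2E/3 = 16, F = 8 + 2 = 10.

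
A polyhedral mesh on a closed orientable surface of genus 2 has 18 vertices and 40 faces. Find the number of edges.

For a closed orientable surface of genus 2, χ = 2 − 2·2 = -2.
E = V + F − (-2) = 18 + 40 − (-2) = 60.

60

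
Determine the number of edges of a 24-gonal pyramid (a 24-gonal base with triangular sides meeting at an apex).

48

A pyramid on an n-gon base has one n-gon and n triangles: V = 24 + 1 = 25, E = 2·24 = 48, F = 24 + 1 = 25.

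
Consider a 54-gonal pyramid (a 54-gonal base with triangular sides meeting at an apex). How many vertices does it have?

A pyramid on an n-gon base has one n-gon and n triangles: V = 54 + 1 = 55, E = 2·54 = 108, F = 54 + 1 = 55.

55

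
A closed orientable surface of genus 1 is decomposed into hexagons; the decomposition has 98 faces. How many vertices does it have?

χ = 2 − 2·1 = 0, and every face is a hexagon so 6F = 2E.
E = 6·98/2 = 294. Then V = 0 + E − F = 0 + 294 − 98 = 196.

196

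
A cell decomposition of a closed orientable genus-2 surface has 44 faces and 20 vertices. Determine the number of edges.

66

For a closed orientable surface of genus 2, χ = 2 − 2·2 = -2.
E = V + F − (-2) = 20 + 44 − (-2) = 66.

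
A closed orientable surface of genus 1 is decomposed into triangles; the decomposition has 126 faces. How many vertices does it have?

χ = 2 − 2·1 = 0, and every face is a triangle so 3F = 2E.
E = 3·126/2 = 189. Then V = 0 + E − F = 0 + 189 − 126 = 63.

63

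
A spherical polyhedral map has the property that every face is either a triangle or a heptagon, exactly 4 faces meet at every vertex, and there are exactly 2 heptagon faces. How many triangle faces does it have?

Let x be the number of triangles; then F = 2 + x.
Edge–face incidences: 2E = 7·2 + 3·x = 14 + 3x.
Every vertex has degree 4, so 4V = 2E.
Euler: V − E + F = 2 ⇒ (2E)/4 − E + (2 + x) = 2.
Multiply by 8: 2·(2E) − 4·(2E) + 8·(2 + x) = 16, i.e. 16 + 8x − 2·(14 + 3x) = 16.
Collecting terms: 2x − 12 = 16, so 2x = 28, so x = 14.
Then 2E = 14 + 3·14 = 56, so E = 28, V = 2E/4 = 14, F = 2 + 14 = 16.

14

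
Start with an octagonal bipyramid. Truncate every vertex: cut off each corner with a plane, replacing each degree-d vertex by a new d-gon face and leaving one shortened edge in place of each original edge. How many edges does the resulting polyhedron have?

The base solid has V = 10, E = 24, F = 16.
Truncation replaces each original edge-end by a new vertex, so V′ = 2E = 48.
Each original edge survives, and each old vertex of degree d contributes d new edges; summing degrees gives Σd = 2E, so E′ = E + 2E = 3E = 72.
Each original face survives and each original vertex becomes one new face: F′ = F + V = 26.

72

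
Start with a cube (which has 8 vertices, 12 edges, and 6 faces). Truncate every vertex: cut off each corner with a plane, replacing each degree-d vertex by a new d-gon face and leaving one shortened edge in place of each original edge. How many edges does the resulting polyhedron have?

36

Truncation replaces each original edge-end by a new vertex, so V′ = 2E = 24.
Each original edge survives, and each old vertex of degree d contributes d new edges; summing degrees gives Σd = 2E, so E′ = E + 2E = 3E = 36.
Each original face survives and each original vertex becomes one new face: F′ = F + V = 14.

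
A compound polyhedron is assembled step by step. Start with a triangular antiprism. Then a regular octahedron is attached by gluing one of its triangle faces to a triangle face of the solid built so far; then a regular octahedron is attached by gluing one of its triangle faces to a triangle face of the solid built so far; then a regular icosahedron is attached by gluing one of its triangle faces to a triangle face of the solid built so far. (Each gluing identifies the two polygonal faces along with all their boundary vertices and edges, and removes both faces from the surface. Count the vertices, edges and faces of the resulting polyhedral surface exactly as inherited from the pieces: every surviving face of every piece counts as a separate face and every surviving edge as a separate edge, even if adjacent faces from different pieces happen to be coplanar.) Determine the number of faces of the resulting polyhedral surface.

38

A triangular antiprism: V=6, E=12, F=8.
Attach a regular octahedron (V=6, E=12, F=8) along a 3-gon: merge 3 vertices and 3 edges, delete both glued faces → V=9, E=21, F=14.
Attach a regular octahedron (V=6, E=12, F=8) along a 3-gon: merge 3 vertices and 3 edges, delete both glued faces → V=12, E=30, F=20.
Attach a regular icosahedron (V=12, E=30, F=20) along a 3-gon: merge 3 vertices and 3 edges, delete both glued faces → V=21, E=57, F=38.
Check: V − E + F = 21 − 57 + 38 = 2.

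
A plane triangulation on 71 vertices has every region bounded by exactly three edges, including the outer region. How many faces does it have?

138

In a plane triangulation 3F = 2E and V − E + F = 2, so F = 2V − 4 = 2·71 − 4 = 138.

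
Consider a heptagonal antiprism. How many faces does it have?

An antiprism on an n-gon has two n-gon caps and 2n triangles: V = 2·7 = 14, E = 4·7 = 28, F = 2·7 + 2 = 16.
Check: V − E + F = 14 − 28 + 16 = 2.

16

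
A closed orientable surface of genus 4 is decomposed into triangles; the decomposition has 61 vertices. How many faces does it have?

134

χ = 2 − 2·4 = -6, and every face is a triangle so 3F = 2E.
V − E + F = -6 with E = 3F/2 gives 61 − (3/2 − 1)·F = -6, so F = 134 and E = 201.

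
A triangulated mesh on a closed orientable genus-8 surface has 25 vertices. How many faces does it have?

78

χ = 2 − 2·8 = -14, and every face is a triangle so 3F = 2E.
V − E + F = -14 with E = 3F/2 gives 25 − (3/2 − 1)·F = -14, so F = 78 and E = 117.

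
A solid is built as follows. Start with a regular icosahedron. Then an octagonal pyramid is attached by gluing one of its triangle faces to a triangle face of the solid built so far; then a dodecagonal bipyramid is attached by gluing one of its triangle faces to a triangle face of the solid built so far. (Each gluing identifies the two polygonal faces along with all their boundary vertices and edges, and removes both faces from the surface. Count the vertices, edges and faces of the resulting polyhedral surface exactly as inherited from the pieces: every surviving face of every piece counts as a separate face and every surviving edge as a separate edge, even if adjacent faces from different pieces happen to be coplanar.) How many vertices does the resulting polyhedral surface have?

29

A regular icosahedron: V=12, E=30, F=20.
Attach an octagonal pyramid (V=9, E=16, F=9) along a 3-gon: merge 3 vertices and 3 edges, delete both glued faces → V=18, E=43, F=27.
Attach a dodecagonal bipyramid (V=14, E=36, F=24) along a 3-gon: merge 3 vertices and 3 edges, delete both glued faces → V=29, E=76, F=49.
Check: V − E + F = 29 − 76 + 49 = 2.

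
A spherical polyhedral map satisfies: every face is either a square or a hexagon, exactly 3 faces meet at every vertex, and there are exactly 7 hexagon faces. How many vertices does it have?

22

Let x be the number of squares; then F = 7 + x.
Edge–face incidences: 2E = 6·7 + 4·x = 42 + 4x.
Every vertex has degree 3, so 3V = 2E.
Euler: V − E + F = 2 ⇒ (2E)/3 − E + (7 + x) = 2.
Multiply by 6: 2·(2E) − 3·(2E) + 6·(7 + x) = 12, i.e. 42 + 6x − (42 + 4x) = 12.
Collecting terms: 2x = 12, so x = 6.
Then 2E = 42 + 4·6 = 66, so E = 33, V = 2E/3 = 22, F = 7 + 6 = 13.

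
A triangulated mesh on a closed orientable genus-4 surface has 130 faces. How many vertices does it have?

59

χ = 2 − 2·4 = -6, and every face is a triangle so 3F = 2E.
E = 3·130/2 = 195. Then V = -6 + E − F = -6 + 195 − 130 = 59.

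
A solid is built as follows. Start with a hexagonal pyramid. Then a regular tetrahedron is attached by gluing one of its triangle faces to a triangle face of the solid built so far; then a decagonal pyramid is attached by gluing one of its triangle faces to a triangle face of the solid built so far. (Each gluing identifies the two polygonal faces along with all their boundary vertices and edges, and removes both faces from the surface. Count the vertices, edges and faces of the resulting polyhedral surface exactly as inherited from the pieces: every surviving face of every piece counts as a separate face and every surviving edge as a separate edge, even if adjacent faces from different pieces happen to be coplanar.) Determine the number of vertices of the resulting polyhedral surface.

A hexagonal pyramid: V=7, E=12, F=7.
Attach a regular tetrahedron (V=4, E=6, F=4) along a 3-gon: merge 3 vertices and 3 edges, delete both glued faces → V=8, E=15, F=9.
Attach a decagonal pyramid (V=11, E=20, F=11) along a 3-gon: merge 3 vertices and 3 edges, delete both glued faces → V=16, E=32, F=18.
Check: V − E + F = 16 − 32 + 18 = 2.

16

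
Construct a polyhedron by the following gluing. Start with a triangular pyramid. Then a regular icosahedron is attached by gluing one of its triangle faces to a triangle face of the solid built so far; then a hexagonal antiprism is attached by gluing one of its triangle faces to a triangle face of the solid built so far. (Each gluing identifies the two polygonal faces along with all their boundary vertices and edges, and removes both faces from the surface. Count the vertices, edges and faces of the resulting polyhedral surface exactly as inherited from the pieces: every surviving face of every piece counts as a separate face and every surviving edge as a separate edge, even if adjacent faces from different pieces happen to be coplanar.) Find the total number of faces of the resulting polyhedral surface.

34

A triangular pyramid: V=4, E=6, F=4.
Attach a regular icosahedron (V=12, E=30, F=20) along a 3-gon: merge 3 vertices and 3 edges, delete both glued faces → V=13, E=33, F=22.
Attach a hexagonal antiprism (V=12, E=24, F=14) along a 3-gon: merge 3 vertices and 3 edges, delete both glued faces → V=22, E=54, F=34.
Check: V − E + F = 22 − 54 + 34 = 2.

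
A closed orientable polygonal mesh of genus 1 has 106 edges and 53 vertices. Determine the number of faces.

53

For a closed orientable surface of genus 1, χ = 2 − 2·1 = 0.
F = 0 − V + E = 0 − 53 + 106 = 53.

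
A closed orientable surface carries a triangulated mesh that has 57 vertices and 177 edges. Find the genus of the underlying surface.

Every face is a triangle and each edge borders two faces, so 3F = 2·177, giving F = 118.
χ = V − E + F = 57 − 177 + 118 = -2.
For a closed orientable surface χ = 2 − 2g, so g = (2 − (-2))/2 = 2.

2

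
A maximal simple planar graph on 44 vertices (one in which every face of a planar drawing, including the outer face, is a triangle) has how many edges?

In a plane triangulation 3F = 2E and V − E + F = 2, so E = 3V − 6 = 3·44 − 6 = 126.

126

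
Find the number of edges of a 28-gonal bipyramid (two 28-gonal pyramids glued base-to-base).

84

A bipyramid over an n-gon has 2n triangular faces and n + 2 vertices: V = 28 + 2 = 30, E = 3·28 = 84, F = 2·28 = 56.
Check: V − E + F = 30 − 84 + 56 = 2.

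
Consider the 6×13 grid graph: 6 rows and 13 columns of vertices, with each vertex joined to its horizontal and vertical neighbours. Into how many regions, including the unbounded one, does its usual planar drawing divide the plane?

61

The grid has V = 6·13 = 78 vertices and E = 6·12 + 13·5 = 137 edges.
F = 2 − V + E = 2 − 78 + 137 = 61.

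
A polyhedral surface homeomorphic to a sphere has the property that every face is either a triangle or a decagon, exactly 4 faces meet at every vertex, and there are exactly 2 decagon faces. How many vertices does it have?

Let x be the number of triangles; then F = 2 + x.
Edge–face incidences: 2E = 10·2 + 3·x = 20 + 3x.
Every vertex has degree 4, so 4V = 2E.
Euler: V − E + F = 2 ⇒ (2E)/4 − E + (2 + x) = 2.
Multiply by 8: 2·(2E) − 4·(2E) + 8·(2 + x) = 16, i.e. 16 + 8x − 2·(20 + 3x) = 16.
Collecting terms: 2x − 24 = 16, so 2x = 40, so x = 20.
Then 2E = 20 + 3·20 = 80, so E = 40, V = 2E/4 = 20, F = 2 + 20 = 22.

20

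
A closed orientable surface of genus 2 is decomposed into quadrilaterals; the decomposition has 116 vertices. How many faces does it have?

χ = 2 − 2·2 = -2, and every face is a square so 4F = 2E.
V − E + F = -2 with E = 4F/2 gives 116 − (4/2 − 1)·F = -2, so F = 118 and E = 236.

118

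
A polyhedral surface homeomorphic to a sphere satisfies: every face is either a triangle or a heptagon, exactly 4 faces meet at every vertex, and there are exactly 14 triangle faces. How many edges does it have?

28

Let x be the number of heptagons; then F = 14 + x.
Edge–face incidences: 2E = 3·14 + 7·x = 42 + 7x.
Every vertex has degree 4, so 4V = 2E.
Euler: V − E + F = 2 ⇒ (2E)/4 − E + (14 + x) = 2.
Multiply by 8: 2·(2E) − 4·(2E) + 8·(14 + x) = 16, i.e. 112 + 8x − 2·(42 + 7x) = 16.
Collecting terms: −6x + 28 = 16, so −6x = −12, so x = 2.
Then 2E = 42 + 7·2 = 56, so E = 28, V = 2E/4 = 14, F = 14 + 2 = 16.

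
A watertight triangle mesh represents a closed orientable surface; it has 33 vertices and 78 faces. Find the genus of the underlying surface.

Every face is a triangle, so 2E = 3·78 = 234, giving E = 117.
χ = V − E + F = 33 − 117 + 78 = -6.
For a closed orientable surface χ = 2 − 2g, so g = (2 − (-6))/2 = 4.

4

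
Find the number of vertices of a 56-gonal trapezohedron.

The n-trapezohedron (dual of the n-antiprism) has V = 2·56 + 2 = 114, E = 4·56 = 224, F = 2·56 = 112.

114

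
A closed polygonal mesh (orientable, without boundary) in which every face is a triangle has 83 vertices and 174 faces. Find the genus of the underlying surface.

3

Every face is a triangle, so 2E = 3·174 = 522, giving E = 261.
χ = V − E + F = 83 − 261 + 174 = -4.
For a closed orientable surface χ = 2 − 2g, so g = (2 − (-4))/2 = 3.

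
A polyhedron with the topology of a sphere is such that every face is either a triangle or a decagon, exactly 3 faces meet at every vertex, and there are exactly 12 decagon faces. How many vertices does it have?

Let x be the number of triangles; then F = 12 + x.
Edge–face incidences: 2E = 10·12 + 3·x = 120 + 3x.
Every vertex has degree 3, so 3V = 2E.
Euler: V − E + F = 2 ⇒ (2E)/3 − E + (12 + x) = 2.
Multiply by 6: 2·(2E) − 3·(2E) + 6·(12 + x) = 12, i.e. 72 + 6x − (120 + 3x) = 12.
Collecting terms: 3x − 48 = 12, so 3x = 60, so x = 20.
Then 2E = 120 + 3·20 = 180, so E = 90, V = 2E/3 = 60, F = 12 + 20 = 32.

60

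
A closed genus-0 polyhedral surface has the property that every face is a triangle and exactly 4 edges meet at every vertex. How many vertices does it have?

6

Each face has 3 edges and each edge borders two faces, so 2E = 3F.
Each vertex has degree 4, so 4V = 2E and hence V = 3F/4.
Euler: V − E + F = 2 ⇒ (3F/4) − (3F/2) + F = 2.
Multiply by 8: (6 − 12 + 8)F = 16, i.e. 2F = 16.
So F = 8, E = 3·8/2 = 12, V = 3·8/4 = 6.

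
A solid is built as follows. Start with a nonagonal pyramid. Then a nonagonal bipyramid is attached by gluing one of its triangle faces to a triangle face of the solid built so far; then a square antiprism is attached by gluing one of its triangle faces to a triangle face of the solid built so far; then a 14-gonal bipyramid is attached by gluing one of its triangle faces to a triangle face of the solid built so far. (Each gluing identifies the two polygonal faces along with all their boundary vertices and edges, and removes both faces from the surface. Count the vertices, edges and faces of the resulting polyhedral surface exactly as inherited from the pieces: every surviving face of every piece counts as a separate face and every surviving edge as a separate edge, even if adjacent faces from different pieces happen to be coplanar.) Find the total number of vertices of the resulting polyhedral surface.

A nonagonal pyramid: V=10, E=18, F=10.
Attach a nonagonal bipyramid (V=11, E=27, F=18) along a 3-gon: merge 3 vertices and 3 edges, delete both glued faces → V=18, E=42, F=26.
Attach a square antiprism (V=8, E=16, F=10) along a 3-gon: merge 3 vertices and 3 edges, delete both glued faces → V=23, E=55, F=34.
Attach a 14-gonal bipyramid (V=16, E=42, F=28) along a 3-gon: merge 3 vertices and 3 edges, delete both glued faces → V=36, E=94, F=60.
Check: V − E + F = 36 − 94 + 60 = 2.

36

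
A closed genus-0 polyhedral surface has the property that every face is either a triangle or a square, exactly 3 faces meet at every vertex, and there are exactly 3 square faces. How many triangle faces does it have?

Let x be the number of triangles; then F = 3 + x.
Edge–face incidences: 2E = 4·3 + 3·x = 12 + 3x.
Every vertex has degree 3, so 3V = 2E.
Euler: V − E + F = 2 ⇒ (2E)/3 − E + (3 + x) = 2.
Multiply by 6: 2·(2E) − 3·(2E) + 6·(3 + x) = 12, i.e. 18 + 6x − (12 + 3x) = 12.
Collecting terms: 3x + 6 = 12, so 3x = 6, so x = 2.
Then 2E = 12 + 3·2 = 18, so E = 9, V = 2E/3 = 6, F = 3 + 2 = 5.

2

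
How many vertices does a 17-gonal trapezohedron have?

The n-trapezohedron (dual of the n-antiprism) has V = 2·17 + 2 = 36, E = 4·17 = 68, F = 2·17 = 34.

36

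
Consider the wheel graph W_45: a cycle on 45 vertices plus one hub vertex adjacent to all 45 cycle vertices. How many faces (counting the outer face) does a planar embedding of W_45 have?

W_45 has V = 45 + 1 = 46 vertices and E = 2·45 = 90 edges.
By Euler's formula F = 2 − V + E = 2 − 46 + 90 = 46.

46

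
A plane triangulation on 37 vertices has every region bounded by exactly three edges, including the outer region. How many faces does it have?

70

In a plane triangulation 3F = 2E and V − E + F = 2, so F = 2V − 4 = 2·37 − 4 = 70.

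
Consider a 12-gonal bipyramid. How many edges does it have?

36

A bipyramid over an n-gon has 2n triangular faces and n + 2 vertices: V = 12 + 2 = 14, E = 3·12 = 36, F = 2·12 = 24.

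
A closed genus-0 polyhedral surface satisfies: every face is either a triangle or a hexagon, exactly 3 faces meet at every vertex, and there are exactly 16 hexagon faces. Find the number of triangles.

Let x be the number of triangles; then F = 16 + x.
Edge–face incidences: 2E = 6·16 + 3·x = 96 + 3x.
Every vertex has degree 3, so 3V = 2E.
Euler: V − E + F = 2 ⇒ (2E)/3 − E + (16 + x) = 2.
Multiply by 6: 2·(2E) − 3·(2E) + 6·(16 + x) = 12, i.e. 96 + 6x − (96 + 3x) = 12.
Collecting terms: 3x = 12, so x = 4.
Then 2E = 96 + 3·4 = 108, so E = 54, V = 2E/3 = 36, F = 16 + 4 = 20.

4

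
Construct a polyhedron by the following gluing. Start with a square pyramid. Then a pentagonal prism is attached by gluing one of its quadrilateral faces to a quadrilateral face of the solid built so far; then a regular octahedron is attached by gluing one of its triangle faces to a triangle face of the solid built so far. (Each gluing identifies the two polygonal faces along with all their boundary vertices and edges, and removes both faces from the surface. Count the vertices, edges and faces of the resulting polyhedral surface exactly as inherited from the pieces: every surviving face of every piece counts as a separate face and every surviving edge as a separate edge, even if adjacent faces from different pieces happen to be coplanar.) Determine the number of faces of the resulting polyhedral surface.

A square pyramid: V=5, E=8, F=5.
Attach a pentagonal prism (V=10, E=15, F=7) along a 4-gon: merge 4 vertices and 4 edges, delete both glued faces → V=11, E=19, F=10.
Attach a regular octahedron (V=6, E=12, F=8) along a 3-gon: merge 3 vertices and 3 edges, delete both glued faces → V=14, E=28, F=16.
Check: V − E + F = 14 − 28 + 16 = 2.

16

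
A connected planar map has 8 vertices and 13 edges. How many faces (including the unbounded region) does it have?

Euler's formula for a connected plane graph: V − E + F = 2, so F = 2 − 8 + 13 = 7.

7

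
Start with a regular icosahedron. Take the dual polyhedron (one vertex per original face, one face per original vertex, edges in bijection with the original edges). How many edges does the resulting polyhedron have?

30

The base solid has V = 12, E = 30, F = 20.
The dual swaps V and F and preserves E: V′ = F = 20, E′ = E = 30, F′ = V = 12.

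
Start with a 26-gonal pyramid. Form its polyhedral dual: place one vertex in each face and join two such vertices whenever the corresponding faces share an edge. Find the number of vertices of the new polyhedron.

The base solid has V = 27, E = 52, F = 27.
The dual swaps V and F and preserves E: V′ = F = 27, E′ = E = 52, F′ = V = 27.

27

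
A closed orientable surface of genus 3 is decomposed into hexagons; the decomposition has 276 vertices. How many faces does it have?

140

χ = 2 − 2·3 = -4, and every face is a hexagon so 6F = 2E.
V − E + F = -4 with E = 6F/2 gives 276 − (6/2 − 1)·F = -4, so F = 140 and E = 420.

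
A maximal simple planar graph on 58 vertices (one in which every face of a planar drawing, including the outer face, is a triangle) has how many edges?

168

In a plane triangulation 3F = 2E and V − E + F = 2, so E = 3V − 6 = 3·58 − 6 = 168.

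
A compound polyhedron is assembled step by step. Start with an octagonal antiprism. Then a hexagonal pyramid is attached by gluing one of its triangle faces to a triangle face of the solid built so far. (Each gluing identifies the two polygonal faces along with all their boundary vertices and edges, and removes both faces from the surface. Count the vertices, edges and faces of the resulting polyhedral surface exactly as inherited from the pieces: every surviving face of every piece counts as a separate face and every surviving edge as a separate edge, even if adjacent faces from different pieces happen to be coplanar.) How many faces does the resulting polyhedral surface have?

23

An octagonal antiprism: V=16, E=32, F=18.
Attach a hexagonal pyramid (V=7, E=12, F=7) along a 3-gon: merge 3 vertices and 3 edges, delete both glued faces → V=20, E=41, F=23.
Check: V − E + F = 20 − 41 + 23 = 2.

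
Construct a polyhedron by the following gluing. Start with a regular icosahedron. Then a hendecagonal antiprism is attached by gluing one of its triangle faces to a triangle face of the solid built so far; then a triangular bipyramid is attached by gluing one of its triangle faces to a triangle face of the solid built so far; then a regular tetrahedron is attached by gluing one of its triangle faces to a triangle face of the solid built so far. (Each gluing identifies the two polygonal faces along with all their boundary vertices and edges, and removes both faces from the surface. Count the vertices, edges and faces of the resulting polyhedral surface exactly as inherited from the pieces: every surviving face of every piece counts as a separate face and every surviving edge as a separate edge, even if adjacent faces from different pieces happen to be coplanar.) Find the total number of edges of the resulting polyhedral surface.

80

A regular icosahedron: V=12, E=30, F=20.
Attach a hendecagonal antiprism (V=22, E=44, F=24) along a 3-gon: merge 3 vertices and 3 edges, delete both glued faces → V=31, E=71, F=42.
Attach a triangular bipyramid (V=5, E=9, F=6) along a 3-gon: merge 3 vertices and 3 edges, delete both glued faces → V=33, E=77, F=46.
Attach a regular tetrahedron (V=4, E=6, F=4) along a 3-gon: merge 3 vertices and 3 edges, delete both glued faces → V=34, E=80, F=48.
Check: V − E + F = 34 − 80 + 48 = 2.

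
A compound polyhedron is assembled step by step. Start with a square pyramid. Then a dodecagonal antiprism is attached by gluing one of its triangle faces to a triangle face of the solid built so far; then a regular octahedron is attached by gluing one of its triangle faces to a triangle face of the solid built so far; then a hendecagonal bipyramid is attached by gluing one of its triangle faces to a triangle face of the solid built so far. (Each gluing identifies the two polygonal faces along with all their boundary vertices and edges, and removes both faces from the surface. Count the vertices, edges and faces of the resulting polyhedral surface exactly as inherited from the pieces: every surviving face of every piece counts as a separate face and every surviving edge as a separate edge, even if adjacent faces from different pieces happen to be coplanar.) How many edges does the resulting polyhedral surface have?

A square pyramid: V=5, E=8, F=5.
Attach a dodecagonal antiprism (V=24, E=48, F=26) along a 3-gon: merge 3 vertices and 3 edges, delete both glued faces → V=26, E=53, F=29.
Attach a regular octahedron (V=6, E=12, F=8) along a 3-gon: merge 3 vertices and 3 edges, delete both glued faces → V=29, E=62, F=35.
Attach a hendecagonal bipyramid (V=13, E=33, F=22) along a 3-gon: merge 3 vertices and 3 edges, delete both glued faces → V=39, E=92, F=55.
Check: V − E + F = 39 − 92 + 55 = 2.

92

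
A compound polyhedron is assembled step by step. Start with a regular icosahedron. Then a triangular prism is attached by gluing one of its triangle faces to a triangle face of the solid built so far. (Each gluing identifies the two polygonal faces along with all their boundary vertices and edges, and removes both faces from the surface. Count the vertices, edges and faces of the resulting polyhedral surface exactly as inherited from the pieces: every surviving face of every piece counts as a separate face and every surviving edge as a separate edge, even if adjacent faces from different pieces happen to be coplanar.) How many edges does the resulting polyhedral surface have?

A regular icosahedron: V=12, E=30, F=20.
Attach a triangular prism (V=6, E=9, F=5) along a 3-gon: merge 3 vertices and 3 edges, delete both glued faces → V=15, E=36, F=23.
Check: V − E + F = 15 − 36 + 23 = 2.

36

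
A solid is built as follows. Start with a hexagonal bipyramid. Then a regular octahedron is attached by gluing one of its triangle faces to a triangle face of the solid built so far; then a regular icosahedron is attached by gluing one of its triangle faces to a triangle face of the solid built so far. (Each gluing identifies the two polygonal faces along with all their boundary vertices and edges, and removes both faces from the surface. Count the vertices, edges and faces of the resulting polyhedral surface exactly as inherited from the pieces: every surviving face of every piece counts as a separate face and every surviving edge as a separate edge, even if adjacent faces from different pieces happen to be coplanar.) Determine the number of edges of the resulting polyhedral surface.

A hexagonal bipyramid: V=8, E=18, F=12.
Attach a regular octahedron (V=6, E=12, F=8) along a 3-gon: merge 3 vertices and 3 edges, delete both glued faces → V=11, E=27, F=18.
Attach a regular icosahedron (V=12, E=30, F=20) along a 3-gon: merge 3 vertices and 3 edges, delete both glued faces → V=20, E=54, F=36.
Check: V − E + F = 20 − 54 + 36 = 2.

54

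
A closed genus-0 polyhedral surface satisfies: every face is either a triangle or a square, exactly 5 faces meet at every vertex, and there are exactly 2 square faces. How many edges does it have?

40

Let x be the number of triangles; then F = 2 + x.
Edge–face incidences: 2E = 4·2 + 3·x = 8 + 3x.
Every vertex has degree 5, so 5V = 2E.
Euler: V − E + F = 2 ⇒ (2E)/5 − E + (2 + x) = 2.
Multiply by 10: 2·(2E) − 5·(2E) + 10·(2 + x) = 20, i.e. 20 + 10x − 3·(8 + 3x) = 20.
Collecting terms: x − 4 = 20, so x = 24.
Then 2E = 8 + 3·24 = 80, so E = 40, V = 2E/5 = 16, F = 2 + 24 = 26.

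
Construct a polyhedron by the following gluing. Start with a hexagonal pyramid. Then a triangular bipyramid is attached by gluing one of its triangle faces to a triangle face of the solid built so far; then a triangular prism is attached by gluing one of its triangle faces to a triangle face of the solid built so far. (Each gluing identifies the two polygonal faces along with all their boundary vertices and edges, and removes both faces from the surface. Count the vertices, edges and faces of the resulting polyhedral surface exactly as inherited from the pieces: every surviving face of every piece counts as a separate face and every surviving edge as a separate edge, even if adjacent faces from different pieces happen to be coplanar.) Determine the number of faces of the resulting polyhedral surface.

14

A hexagonal pyramid: V=7, E=12, F=7.
Attach a triangular bipyramid (V=5, E=9, F=6) along a 3-gon: merge 3 vertices and 3 edges, delete both glued faces → V=9, E=18, F=11.
Attach a triangular prism (V=6, E=9, F=5) along a 3-gon: merge 3 vertices and 3 edges, delete both glued faces → V=12, E=24, F=14.
Check: V − E + F = 12 − 24 + 14 = 2.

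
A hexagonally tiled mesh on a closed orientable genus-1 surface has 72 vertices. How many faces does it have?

36

χ = 2 − 2·1 = 0, and every face is a hexagon so 6F = 2E.
V − E + F = 0 with E = 6F/2 gives 72 − (6/2 − 1)·F = 0, so F = 36 and E = 108.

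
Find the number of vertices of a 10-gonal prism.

20

A prism on an n-gon has two n-gon bases and n rectangular sides: V = 2·10 = 20, E = 3·10 = 30, F = 10 + 2 = 12.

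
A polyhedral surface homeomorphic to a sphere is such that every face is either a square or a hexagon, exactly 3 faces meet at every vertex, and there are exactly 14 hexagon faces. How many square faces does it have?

Let x be the number of squares; then F = 14 + x.
Edge–face incidences: 2E = 6·14 + 4·x = 84 + 4x.
Every vertex has degree 3, so 3V = 2E.
Euler: V − E + F = 2 ⇒ (2E)/3 − E + (14 + x) = 2.
Multiply by 6: 2·(2E) − 3·(2E) + 6·(14 + x) = 12, i.e. 84 + 6x − (84 + 4x) = 12.
Collecting terms: 2x = 12, so x = 6.
Then 2E = 84 + 4·6 = 108, so E = 54, V = 2E/3 = 36, F = 14 + 6 = 20.

6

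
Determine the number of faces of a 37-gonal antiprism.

An antiprism on an n-gon has two n-gon caps and 2n triangles: V = 2·37 = 74, E = 4·37 = 148, F = 2·37 + 2 = 76.

76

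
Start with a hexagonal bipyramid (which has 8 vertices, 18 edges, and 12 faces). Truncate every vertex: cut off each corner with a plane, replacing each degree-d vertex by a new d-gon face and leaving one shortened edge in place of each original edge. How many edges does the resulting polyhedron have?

Truncation replaces each original edge-end by a new vertex, so V′ = 2E = 36.
Each original edge survives, and each old vertex of degree d contributes d new edges; summing degrees gives Σd = 2E, so E′ = E + 2E = 3E = 54.
Each original face survives and each original vertex becomes one new face: F′ = F + V = 20.

54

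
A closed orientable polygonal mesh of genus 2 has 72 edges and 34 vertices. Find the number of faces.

For a closed orientable surface of genus 2, χ = 2 − 2·2 = -2.
F = -2 − V + E = -2 − 34 + 72 = 36.

36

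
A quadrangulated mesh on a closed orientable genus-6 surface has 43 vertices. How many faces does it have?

53

χ = 2 − 2·6 = -10, and every face is a square so 4F = 2E.
V − E + F = -10 with E = 4F/2 gives 43 − (4/2 − 1)·F = -10, so F = 53 and E = 106.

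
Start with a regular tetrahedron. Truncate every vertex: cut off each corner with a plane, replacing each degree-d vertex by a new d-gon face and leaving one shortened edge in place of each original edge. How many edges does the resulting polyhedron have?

The base solid has V = 4, E = 6, F = 4.
Truncation replaces each original edge-end by a new vertex, so V′ = 2E = 12.
Each original edge survives, and each old vertex of degree d contributes d new edges; summing degrees gives Σd = 2E, so E′ = E + 2E = 3E = 18.
Each original face survives and each original vertex becomes one new face: F′ = F + V = 8.

18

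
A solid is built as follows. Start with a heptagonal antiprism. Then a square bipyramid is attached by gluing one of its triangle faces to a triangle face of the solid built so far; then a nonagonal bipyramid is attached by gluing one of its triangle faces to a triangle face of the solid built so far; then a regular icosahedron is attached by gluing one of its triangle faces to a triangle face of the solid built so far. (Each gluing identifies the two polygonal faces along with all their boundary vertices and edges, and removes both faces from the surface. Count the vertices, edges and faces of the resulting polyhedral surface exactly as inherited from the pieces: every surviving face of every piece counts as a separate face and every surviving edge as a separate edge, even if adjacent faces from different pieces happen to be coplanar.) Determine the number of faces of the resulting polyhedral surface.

56

A heptagonal antiprism: V=14, E=28, F=16.
Attach a square bipyramid (V=6, E=12, F=8) along a 3-gon: merge 3 vertices and 3 edges, delete both glued faces → V=17, E=37, F=22.
Attach a nonagonal bipyramid (V=11, E=27, F=18) along a 3-gon: merge 3 vertices and 3 edges, delete both glued faces → V=25, E=61, F=38.
Attach a regular icosahedron (V=12, E=30, F=20) along a 3-gon: merge 3 vertices and 3 edges, delete both glued faces → V=34, E=88, F=56.
Check: V − E + F = 34 − 88 + 56 = 2.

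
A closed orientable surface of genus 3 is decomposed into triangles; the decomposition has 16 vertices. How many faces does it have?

40

χ = 2 − 2·3 = -4, and every face is a triangle so 3F = 2E.
V − E + F = -4 with E = 3F/2 gives 16 − (3/2 − 1)·F = -4, so F = 40 and E = 60.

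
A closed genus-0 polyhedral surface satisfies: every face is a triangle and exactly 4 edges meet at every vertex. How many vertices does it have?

Each face has 3 edges and each edge borders two faces, so 2E = 3F.
Each vertex has degree 4, so 4V = 2E and hence V = 3F/4.
Euler: V − E + F = 2 ⇒ (3F/4) − (3F/2) + F = 2.
Multiply by 8: (6 − 12 + 8)F = 16, i.e. 2F = 16.
So F = 8, E = 3·8/2 = 12, V = 3·8/4 = 6.

6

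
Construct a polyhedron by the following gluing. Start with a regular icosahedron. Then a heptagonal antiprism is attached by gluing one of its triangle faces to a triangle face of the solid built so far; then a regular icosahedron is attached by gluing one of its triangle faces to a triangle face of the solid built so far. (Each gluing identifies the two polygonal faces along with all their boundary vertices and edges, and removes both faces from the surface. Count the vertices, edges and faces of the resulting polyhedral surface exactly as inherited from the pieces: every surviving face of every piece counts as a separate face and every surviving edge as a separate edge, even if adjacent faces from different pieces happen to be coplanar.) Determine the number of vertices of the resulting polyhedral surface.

A regular icosahedron: V=12, E=30, F=20.
Attach a heptagonal antiprism (V=14, E=28, F=16) along a 3-gon: merge 3 vertices and 3 edges, delete both glued faces → V=23, E=55, F=34.
Attach a regular icosahedron (V=12, E=30, F=20) along a 3-gon: merge 3 vertices and 3 edges, delete both glued faces → V=32, E=82, F=52.
Check: V − E + F = 32 − 82 + 52 = 2.

32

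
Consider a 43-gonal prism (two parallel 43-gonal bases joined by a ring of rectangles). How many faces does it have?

45

A prism on an n-gon has two n-gon bases and n rectangular sides: V = 2·43 = 86, E = 3·43 = 129, F = 43 + 2 = 45.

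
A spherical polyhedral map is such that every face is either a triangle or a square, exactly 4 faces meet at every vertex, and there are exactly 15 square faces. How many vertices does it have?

Let x be the number of triangles; then F = 15 + x.
Edge–face incidences: 2E = 4·15 + 3·x = 60 + 3x.
Every vertex has degree 4, so 4V = 2E.
Euler: V − E + F = 2 ⇒ (2E)/4 − E + (15 + x) = 2.
Multiply by 8: 2·(2E) − 4·(2E) + 8·(15 + x) = 16, i.e. 120 + 8x − 2·(60 + 3x) = 16.
Collecting terms: 2x = 16, so x = 8.
Then 2E = 60 + 3·8 = 84, so E = 42, V = 2E/4 = 21, F = 15 + 8 = 23.

21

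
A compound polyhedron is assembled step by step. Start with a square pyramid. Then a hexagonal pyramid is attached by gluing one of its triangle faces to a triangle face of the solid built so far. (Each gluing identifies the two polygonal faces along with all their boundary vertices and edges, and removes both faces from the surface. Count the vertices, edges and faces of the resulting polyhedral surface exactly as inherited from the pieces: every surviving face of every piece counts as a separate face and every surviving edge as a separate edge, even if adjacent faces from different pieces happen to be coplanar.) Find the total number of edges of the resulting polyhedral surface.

17

A square pyramid: V=5, E=8, F=5.
Attach a hexagonal pyramid (V=7, E=12, F=7) along a 3-gon: merge 3 vertices and 3 edges, delete both glued faces → V=9, E=17, F=10.
Check: V − E + F = 9 − 17 + 10 = 2.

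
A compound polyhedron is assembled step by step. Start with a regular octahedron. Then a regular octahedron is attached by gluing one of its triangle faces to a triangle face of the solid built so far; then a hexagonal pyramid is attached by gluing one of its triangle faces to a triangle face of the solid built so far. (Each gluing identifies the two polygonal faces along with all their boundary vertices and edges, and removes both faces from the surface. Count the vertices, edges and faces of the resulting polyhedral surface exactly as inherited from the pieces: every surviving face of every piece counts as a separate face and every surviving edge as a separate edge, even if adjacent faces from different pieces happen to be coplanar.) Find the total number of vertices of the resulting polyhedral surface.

A regular octahedron: V=6, E=12, F=8.
Attach a regular octahedron (V=6, E=12, F=8) along a 3-gon: merge 3 vertices and 3 edges, delete both glued faces → V=9, E=21, F=14.
Attach a hexagonal pyramid (V=7, E=12, F=7) along a 3-gon: merge 3 vertices and 3 edges, delete both glued faces → V=13, E=30, F=19.
Check: V − E + F = 13 − 30 + 19 = 2.

13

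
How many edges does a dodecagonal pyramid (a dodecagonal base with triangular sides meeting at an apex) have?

A pyramid on an n-gon base has one n-gon and n triangles: V = 12 + 1 = 13, E = 2·12 = 24, F = 12 + 1 = 13.

24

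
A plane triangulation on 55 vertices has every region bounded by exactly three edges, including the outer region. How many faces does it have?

In a plane triangulation 3F = 2E and V − E + F = 2, so F = 2V − 4 = 2·55 − 4 = 106.

106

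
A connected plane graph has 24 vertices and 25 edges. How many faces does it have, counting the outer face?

Euler's formula for a connected plane graph: V − E + F = 2, so F = 2 − 24 + 25 = 3.

3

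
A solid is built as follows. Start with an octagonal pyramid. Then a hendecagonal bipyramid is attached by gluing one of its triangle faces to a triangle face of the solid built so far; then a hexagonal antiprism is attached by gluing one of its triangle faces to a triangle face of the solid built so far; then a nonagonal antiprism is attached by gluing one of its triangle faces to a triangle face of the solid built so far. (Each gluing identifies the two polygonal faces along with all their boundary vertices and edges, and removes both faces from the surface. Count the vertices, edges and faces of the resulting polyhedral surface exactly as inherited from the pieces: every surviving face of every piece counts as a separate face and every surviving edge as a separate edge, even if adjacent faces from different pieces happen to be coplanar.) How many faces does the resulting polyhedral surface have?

An octagonal pyramid: V=9, E=16, F=9.
Attach a hendecagonal bipyramid (V=13, E=33, F=22) along a 3-gon: merge 3 vertices and 3 edges, delete both glued faces → V=19, E=46, F=29.
Attach a hexagonal antiprism (V=12, E=24, F=14) along a 3-gon: merge 3 vertices and 3 edges, delete both glued faces → V=28, E=67, F=41.
Attach a nonagonal antiprism (V=18, E=36, F=20) along a 3-gon: merge 3 vertices and 3 edges, delete both glued faces → V=43, E=100, F=59.
Check: V − E + F = 43 − 100 + 59 = 2.

59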